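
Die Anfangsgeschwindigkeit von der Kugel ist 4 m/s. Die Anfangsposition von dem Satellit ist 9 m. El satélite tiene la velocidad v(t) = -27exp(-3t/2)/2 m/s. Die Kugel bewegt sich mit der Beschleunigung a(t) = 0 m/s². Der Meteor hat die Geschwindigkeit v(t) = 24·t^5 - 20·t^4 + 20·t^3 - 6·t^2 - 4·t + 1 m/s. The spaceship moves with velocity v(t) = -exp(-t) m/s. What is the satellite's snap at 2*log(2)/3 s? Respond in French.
En partant de la vitesse v(t) = -27·exp(-3·t/2)/2, nous prenons 3 dérivées. En dérivant la vitesse, nous obtenons l'accélération: a(t) = 81·exp(-3·t/2)/4. En prenant d/dt de a(t), nous trouvons j(t) = -243·exp(-3·t/2)/8. En dérivant le jerk, nous obtenons le snap: s(t) = 729·exp(-3·t/2)/16. De l'équation du snap s(t) = 729·exp(-3·t/2)/16, nous substituons t = 2*log(2)/3 pour obtenir s = 729/32.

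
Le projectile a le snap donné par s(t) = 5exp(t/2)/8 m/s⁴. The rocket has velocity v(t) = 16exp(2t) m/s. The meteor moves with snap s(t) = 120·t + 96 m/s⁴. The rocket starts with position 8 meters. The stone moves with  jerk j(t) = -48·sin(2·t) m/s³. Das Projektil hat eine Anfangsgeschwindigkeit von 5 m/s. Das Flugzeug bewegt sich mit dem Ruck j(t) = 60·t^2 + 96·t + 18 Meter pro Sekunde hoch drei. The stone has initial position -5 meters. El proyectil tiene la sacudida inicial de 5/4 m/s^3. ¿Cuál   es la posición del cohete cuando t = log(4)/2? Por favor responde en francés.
Nous devons trouver la primitive de notre équation de la vitesse v(t) = 16·exp(2·t) 1 fois. La primitive de la vitesse est la position. En utilisant x(0) = 8, nous obtenons x(t) = 8·exp(2·t). En utilisant x(t) = 8·exp(2·t) et en substituant t = log(4)/2, nous trouvons x = 32.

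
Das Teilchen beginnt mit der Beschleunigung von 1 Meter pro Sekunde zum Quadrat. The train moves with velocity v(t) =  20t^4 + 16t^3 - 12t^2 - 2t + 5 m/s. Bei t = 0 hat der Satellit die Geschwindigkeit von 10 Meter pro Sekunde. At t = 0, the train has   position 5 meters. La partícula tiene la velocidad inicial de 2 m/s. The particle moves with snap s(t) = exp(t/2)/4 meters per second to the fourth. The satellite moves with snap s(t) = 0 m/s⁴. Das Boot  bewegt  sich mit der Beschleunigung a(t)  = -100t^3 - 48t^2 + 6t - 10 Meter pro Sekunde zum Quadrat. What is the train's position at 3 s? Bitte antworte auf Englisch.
Starting from velocity v(t) = 20·t^4 + 16·t^3 - 12·t^2 - 2·t + 5, we take 1 antiderivative. Integrating velocity and using the initial condition x(0) = 5, we get x(t) = 4·t^5 + 4·t^4 - 4·t^3 - t^2 + 5·t + 5. We have position x(t) = 4·t^5 + 4·t^4 - 4·t^3 - t^2 + 5·t + 5. Substituting t = 3: x(3) = 1199.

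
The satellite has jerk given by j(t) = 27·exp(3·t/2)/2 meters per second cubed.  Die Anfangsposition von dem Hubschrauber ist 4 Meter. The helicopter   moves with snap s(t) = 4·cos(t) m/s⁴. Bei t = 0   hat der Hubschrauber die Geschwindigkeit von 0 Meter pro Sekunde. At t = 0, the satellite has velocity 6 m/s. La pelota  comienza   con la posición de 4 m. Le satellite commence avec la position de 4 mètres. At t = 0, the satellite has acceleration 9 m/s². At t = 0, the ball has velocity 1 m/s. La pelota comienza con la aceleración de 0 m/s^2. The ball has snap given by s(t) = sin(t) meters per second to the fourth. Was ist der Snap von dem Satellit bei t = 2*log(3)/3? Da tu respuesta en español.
Para resolver esto, necesitamos tomar 1 derivada de nuestra ecuación de la sacudida j(t) = 27·exp(3·t/2)/2. Tomando d/dt de j(t), encontramos s(t) = 81·exp(3·t/2)/4. De la ecuación del snap s(t) = 81·exp(3·t/2)/4, sustituimos t = 2*log(3)/3 para obtener s = 243/4.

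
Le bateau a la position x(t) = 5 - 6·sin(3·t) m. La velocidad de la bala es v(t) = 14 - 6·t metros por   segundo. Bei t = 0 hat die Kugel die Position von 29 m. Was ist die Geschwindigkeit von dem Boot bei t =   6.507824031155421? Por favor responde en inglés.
Starting from position x(t) = 5 - 6·sin(3·t), we take 1 derivative. Taking d/dt of x(t), we find v(t) = -18·cos(3·t). Using v(t) = -18·cos(3·t) and substituting t = 6.507824031155421, we find v = -14.0649079268248.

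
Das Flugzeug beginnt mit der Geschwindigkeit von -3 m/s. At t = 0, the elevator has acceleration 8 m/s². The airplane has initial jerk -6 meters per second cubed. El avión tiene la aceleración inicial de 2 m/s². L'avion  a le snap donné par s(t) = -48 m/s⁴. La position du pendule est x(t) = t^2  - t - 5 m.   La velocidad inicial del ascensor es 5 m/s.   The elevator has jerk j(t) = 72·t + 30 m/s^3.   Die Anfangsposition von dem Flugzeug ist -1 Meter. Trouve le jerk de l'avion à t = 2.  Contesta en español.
Para resolver esto, necesitamos tomar 1 integral de nuestra ecuación del snap s(t) = -48. Integrando el snap y usando la condición inicial j(0) = -6, obtenemos j(t) = -48·t - 6. Tenemos la sacudida j(t) = -48·t - 6. Sustituyendo t = 2: j(2) = -102.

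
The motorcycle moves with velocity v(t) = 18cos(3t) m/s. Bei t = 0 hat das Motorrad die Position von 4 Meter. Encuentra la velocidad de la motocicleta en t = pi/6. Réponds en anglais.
We have velocity v(t) = 18·cos(3·t). Substituting t = pi/6: v(pi/6) = 0.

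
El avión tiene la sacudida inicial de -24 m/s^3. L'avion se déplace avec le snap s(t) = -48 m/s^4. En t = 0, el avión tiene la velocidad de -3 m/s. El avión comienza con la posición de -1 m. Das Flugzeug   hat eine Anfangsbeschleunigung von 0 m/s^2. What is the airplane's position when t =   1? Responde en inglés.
Starting from snap s(t) = -48, we take 4 integrals. Taking ∫s(t)dt and applying j(0) = -24, we find j(t) = -48·t - 24. Finding the integral of j(t) and using a(0) = 0: a(t) = 24·t·(-t - 1). Taking ∫a(t)dt and applying v(0) = -3, we find v(t) = -8·t^3 - 12·t^2 - 3. The antiderivative of velocity, with x(0) = -1, gives position: x(t) = -2·t^4 - 4·t^3 - 3·t - 1. We have position x(t) = -2·t^4 - 4·t^3 - 3·t - 1. Substituting t = 1: x(1) = -10.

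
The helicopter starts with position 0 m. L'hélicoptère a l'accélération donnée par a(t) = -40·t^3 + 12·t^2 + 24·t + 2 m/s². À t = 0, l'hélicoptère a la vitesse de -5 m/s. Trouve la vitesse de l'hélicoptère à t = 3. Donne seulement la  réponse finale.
À t = 3, v = -593.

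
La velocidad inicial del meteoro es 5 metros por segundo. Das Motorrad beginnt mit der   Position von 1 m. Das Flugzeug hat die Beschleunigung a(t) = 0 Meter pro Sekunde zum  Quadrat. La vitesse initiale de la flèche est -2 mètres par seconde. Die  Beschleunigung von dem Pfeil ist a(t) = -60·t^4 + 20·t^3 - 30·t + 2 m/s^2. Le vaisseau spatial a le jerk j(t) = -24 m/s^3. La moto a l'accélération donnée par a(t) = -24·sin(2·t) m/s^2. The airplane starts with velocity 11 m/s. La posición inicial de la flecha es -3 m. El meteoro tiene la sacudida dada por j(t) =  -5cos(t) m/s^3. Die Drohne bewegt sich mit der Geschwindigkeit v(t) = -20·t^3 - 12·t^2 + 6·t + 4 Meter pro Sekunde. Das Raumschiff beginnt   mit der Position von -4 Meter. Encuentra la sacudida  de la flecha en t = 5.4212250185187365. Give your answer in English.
To solve this, we need to take 1 derivative of our acceleration equation a(t) = -60·t^4 + 20·t^3 - 30·t + 2. Differentiating acceleration, we get jerk: j(t) = -240·t^3 + 60·t^2 - 30. Using j(t) = -240·t^3 + 60·t^2 - 30 and substituting t = 5.4212250185187365, we find j = -36505.3565110624.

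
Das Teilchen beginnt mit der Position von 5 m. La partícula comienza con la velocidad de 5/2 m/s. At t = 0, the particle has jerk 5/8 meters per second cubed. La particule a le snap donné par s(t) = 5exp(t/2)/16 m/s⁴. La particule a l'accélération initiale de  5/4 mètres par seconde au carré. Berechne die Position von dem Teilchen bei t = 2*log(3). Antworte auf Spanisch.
Partiendo del snap s(t) = 5·exp(t/2)/16, tomamos 4 antiderivadas. Integrando el snap y usando la condición inicial j(0) = 5/8, obtenemos j(t) = 5·exp(t/2)/8. Tomando ∫j(t)dt y aplicando a(0) = 5/4, encontramos a(t) = 5·exp(t/2)/4. Tomando ∫a(t)dt y aplicando v(0) = 5/2, encontramos v(t) = 5·exp(t/2)/2. Tomando ∫v(t)dt y aplicando x(0) = 5, encontramos x(t) = 5·exp(t/2). De la ecuación de la posición x(t) = 5·exp(t/2), sustituimos t = 2*log(3) para obtener x = 15.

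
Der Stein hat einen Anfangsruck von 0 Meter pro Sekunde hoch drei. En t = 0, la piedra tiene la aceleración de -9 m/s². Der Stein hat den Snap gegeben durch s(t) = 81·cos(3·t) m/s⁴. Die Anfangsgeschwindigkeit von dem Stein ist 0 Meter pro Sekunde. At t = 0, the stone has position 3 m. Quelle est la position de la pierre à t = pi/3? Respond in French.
En partant du snap s(t) = 81·cos(3·t), nous prenons 4 primitives. En prenant ∫s(t)dt et en appliquant j(0) = 0, nous trouvons j(t) = 27·sin(3·t). L'intégrale du jerk, avec a(0) = -9, donne l'accélération: a(t) = -9·cos(3·t). En intégrant l'accélération et en utilisant la condition initiale v(0) = 0, nous obtenons v(t) = -3·sin(3·t). La primitive de la vitesse, avec x(0) = 3, donne la position: x(t) = cos(3·t) + 2. De l'équation de la position x(t) = cos(3·t) + 2, nous substituons t = pi/3 pour obtenir x = 1.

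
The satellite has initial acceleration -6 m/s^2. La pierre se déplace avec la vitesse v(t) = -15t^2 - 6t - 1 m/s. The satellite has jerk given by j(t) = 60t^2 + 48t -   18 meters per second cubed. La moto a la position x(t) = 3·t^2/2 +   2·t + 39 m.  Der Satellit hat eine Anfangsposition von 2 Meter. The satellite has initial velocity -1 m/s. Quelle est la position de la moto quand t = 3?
Nous avons la position x(t) = 3·t^2/2 + 2·t + 39. En substituant t = 3: x(3) = 117/2.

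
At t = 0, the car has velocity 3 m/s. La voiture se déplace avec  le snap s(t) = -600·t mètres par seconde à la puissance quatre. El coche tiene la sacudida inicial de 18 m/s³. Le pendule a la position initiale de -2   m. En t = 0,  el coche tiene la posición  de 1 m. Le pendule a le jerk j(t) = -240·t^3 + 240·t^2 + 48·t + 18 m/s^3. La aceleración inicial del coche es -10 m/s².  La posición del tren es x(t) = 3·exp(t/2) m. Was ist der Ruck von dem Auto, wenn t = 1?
Wir müssen die Stammfunktion unserer Gleichung für den Snap s(t) = -600·t 1-mal finden. Das Integral von dem Snap, mit j(0) = 18, ergibt den Ruck: j(t) = 18 - 300·t^2. Mit j(t) = 18 - 300·t^2 und Einsetzen von t = 1, finden wir j = -282.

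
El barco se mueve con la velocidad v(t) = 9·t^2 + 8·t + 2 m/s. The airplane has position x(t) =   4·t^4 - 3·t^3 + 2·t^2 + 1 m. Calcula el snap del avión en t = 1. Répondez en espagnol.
Debemos derivar nuestra ecuación de la posición x(t) = 4·t^4 - 3·t^3 + 2·t^2 + 1 4 veces. Tomando d/dt de x(t), encontramos v(t) = 16·t^3 - 9·t^2 + 4·t. La derivada de la velocidad da la aceleración: a(t) = 48·t^2 - 18·t + 4. La derivada de la aceleración da la sacudida: j(t) = 96·t - 18. Tomando d/dt de j(t), encontramos s(t) = 96. Usando s(t) = 96 y sustituyendo t = 1, encontramos s = 96.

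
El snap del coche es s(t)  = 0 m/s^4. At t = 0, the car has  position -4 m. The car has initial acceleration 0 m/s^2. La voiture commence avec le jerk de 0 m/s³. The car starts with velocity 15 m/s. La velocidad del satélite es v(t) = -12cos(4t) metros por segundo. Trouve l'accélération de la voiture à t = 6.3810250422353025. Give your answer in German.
Wir müssen das Integral unserer Gleichung für den Snap s(t) = 0 2-mal finden. Das Integral von dem Snap, mit j(0) = 0, ergibt den Ruck: j(t) = 0. Durch Integration von dem Ruck und Verwendung der Anfangsbedingung a(0) = 0, erhalten wir a(t) = 0. Mit a(t) = 0 und Einsetzen von t = 6.3810250422353025, finden wir a = 0.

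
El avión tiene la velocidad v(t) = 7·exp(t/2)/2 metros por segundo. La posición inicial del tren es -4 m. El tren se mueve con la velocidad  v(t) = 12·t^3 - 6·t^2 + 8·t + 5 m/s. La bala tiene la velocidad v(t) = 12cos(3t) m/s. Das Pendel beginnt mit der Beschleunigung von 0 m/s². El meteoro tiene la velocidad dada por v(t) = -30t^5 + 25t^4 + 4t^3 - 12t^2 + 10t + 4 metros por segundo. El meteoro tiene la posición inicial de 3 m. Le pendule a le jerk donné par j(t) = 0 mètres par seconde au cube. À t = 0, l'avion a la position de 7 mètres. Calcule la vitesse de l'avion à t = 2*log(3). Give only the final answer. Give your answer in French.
v(2*log(3)) = 21/2.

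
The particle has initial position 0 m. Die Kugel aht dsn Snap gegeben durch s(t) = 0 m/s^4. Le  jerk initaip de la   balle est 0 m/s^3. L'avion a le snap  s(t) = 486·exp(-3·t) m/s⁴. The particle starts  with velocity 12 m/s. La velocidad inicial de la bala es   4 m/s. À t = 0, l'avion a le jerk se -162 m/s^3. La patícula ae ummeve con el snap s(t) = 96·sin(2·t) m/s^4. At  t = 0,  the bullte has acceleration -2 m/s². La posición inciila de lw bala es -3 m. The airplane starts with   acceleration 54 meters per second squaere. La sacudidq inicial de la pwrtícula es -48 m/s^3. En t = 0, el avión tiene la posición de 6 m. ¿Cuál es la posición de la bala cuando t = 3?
Necesitamos integrar nuestra ecuación del snap s(t) = 0 4 veces. Integrando el snap y usando la condición inicial j(0) = 0, obtenemos j(t) = 0. Tomando ∫j(t)dt y aplicando a(0) = -2, encontramos a(t) = -2. La integral de la aceleración, con v(0) = 4, da la velocidad: v(t) = 4 - 2·t. Integrando la velocidad y usando la condición inicial x(0) = -3, obtenemos x(t) = -t^2 + 4·t - 3. Usando x(t) = -t^2 + 4·t - 3 y sustituyendo t = 3, encontramos x = 0.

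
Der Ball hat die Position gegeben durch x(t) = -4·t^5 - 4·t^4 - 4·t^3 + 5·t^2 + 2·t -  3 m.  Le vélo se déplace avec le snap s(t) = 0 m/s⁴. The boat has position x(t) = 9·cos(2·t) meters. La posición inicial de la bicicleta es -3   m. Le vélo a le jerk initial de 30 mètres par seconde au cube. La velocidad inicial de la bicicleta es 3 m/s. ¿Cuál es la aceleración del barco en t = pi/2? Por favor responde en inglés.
Starting from position x(t) = 9·cos(2·t), we take 2 derivatives. The derivative of position gives velocity: v(t) = -18·sin(2·t). The derivative of velocity gives acceleration: a(t) = -36·cos(2·t). We have acceleration a(t) = -36·cos(2·t). Substituting t = pi/2: a(pi/2) = 36.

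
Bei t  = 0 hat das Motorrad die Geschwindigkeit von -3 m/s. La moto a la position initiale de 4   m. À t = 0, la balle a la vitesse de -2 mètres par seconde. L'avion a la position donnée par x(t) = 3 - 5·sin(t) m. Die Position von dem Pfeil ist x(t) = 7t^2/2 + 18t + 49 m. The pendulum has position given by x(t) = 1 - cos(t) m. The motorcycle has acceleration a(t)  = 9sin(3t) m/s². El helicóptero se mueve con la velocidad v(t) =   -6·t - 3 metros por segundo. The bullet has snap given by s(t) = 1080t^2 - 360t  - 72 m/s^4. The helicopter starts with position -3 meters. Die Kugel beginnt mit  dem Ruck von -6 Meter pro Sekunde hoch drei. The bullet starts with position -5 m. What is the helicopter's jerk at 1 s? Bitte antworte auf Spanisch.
Debemos derivar nuestra ecuación de la velocidad v(t) = -6·t - 3 2 veces. Tomando d/dt de v(t), encontramos a(t) = -6. Derivando la aceleración, obtenemos la sacudida: j(t) = 0. Tenemos la sacudida j(t) = 0. Sustituyendo t = 1: j(1) = 0.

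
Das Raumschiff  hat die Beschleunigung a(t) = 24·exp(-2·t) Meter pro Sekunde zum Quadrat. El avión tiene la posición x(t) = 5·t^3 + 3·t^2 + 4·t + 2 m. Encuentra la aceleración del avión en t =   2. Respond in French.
En partant de la position x(t) = 5·t^3 + 3·t^2 + 4·t + 2, nous prenons 2 dérivées. La dérivée de la position donne la vitesse: v(t) = 15·t^2 + 6·t + 4. En prenant d/dt de v(t), nous trouvons a(t) = 30·t + 6. En utilisant a(t) = 30·t + 6 et en substituant t = 2, nous trouvons a = 66.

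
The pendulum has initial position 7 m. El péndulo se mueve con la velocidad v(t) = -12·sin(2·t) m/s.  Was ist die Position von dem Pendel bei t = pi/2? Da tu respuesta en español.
Necesitamos integrar nuestra ecuación de la velocidad v(t) = -12·sin(2·t) 1 vez. La integral de la velocidad, con x(0) = 7, da la posición: x(t) = 6·cos(2·t) + 1. De la ecuación de la posición x(t) = 6·cos(2·t) + 1, sustituimos t = pi/2 para obtener x = -5.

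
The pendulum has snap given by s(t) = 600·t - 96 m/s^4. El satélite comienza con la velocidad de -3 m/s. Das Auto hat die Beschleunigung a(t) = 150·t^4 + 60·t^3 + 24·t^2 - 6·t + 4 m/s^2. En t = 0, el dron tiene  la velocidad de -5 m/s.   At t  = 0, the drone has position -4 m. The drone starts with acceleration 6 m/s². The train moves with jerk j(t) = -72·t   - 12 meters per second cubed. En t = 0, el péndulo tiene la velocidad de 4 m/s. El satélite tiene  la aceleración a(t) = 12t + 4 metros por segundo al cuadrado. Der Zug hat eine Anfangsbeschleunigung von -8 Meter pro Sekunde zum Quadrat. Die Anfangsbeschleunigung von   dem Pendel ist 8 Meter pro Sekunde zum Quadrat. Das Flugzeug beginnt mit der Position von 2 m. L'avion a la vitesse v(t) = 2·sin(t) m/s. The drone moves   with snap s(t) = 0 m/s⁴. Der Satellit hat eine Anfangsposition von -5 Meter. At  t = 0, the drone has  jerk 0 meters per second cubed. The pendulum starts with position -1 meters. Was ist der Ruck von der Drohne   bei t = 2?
Wir müssen die Stammfunktion unserer Gleichung für den Snap s(t) = 0 1-mal finden. Die Stammfunktion von dem Snap, mit j(0) = 0, ergibt den Ruck: j(t) = 0. Aus der Gleichung für den Ruck j(t) = 0, setzen wir t = 2 ein und erhalten j = 0.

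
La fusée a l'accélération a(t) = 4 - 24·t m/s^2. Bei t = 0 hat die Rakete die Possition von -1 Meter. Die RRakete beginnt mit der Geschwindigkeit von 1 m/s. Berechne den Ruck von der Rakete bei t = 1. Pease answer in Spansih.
Partiendo de la aceleración a(t) = 4 - 24·t, tomamos 1 derivada. Tomando d/dt de a(t), encontramos j(t) = -24. Usando j(t) = -24 y sustituyendo t = 1, encontramos j = -24.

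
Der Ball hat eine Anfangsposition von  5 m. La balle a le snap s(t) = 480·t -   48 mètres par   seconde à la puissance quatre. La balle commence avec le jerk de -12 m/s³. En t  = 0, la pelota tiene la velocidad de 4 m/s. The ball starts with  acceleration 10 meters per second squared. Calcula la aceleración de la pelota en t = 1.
Debemos encontrar la antiderivada de nuestra ecuación del snap s(t) = 480·t - 48 2 veces. La integral del snap es la sacudida. Usando j(0) = -12, obtenemos j(t) = 240·t^2 - 48·t - 12. Tomando ∫j(t)dt y aplicando a(0) = 10, encontramos a(t) = 80·t^3 - 24·t^2 - 12·t + 10. Tenemos la aceleración a(t) = 80·t^3 - 24·t^2 - 12·t + 10. Sustituyendo t = 1: a(1) = 54.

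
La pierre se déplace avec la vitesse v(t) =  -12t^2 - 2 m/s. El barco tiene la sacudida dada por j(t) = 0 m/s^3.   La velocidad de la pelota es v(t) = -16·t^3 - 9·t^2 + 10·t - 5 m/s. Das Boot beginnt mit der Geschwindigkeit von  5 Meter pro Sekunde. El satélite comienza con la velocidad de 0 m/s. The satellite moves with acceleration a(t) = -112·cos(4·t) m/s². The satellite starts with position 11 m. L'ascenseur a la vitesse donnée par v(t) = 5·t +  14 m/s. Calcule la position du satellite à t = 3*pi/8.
Pour résoudre ceci, nous devons prendre 2 intégrales de notre équation de l'accélération a(t) = -112·cos(4·t). L'intégrale de l'accélération, avec v(0) = 0, donne la vitesse: v(t) = -28·sin(4·t). L'intégrale de la vitesse, avec x(0) = 11, donne la position: x(t) = 7·cos(4·t) + 4. De l'équation de la position x(t) = 7·cos(4·t) + 4, nous substituons t = 3*pi/8 pour obtenir x = 4.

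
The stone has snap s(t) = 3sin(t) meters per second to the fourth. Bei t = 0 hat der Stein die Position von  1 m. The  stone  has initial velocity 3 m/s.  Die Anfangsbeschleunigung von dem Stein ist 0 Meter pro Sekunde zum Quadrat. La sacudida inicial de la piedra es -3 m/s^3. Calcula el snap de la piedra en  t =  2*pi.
De la ecuación del snap s(t) = 3·sin(t), sustituimos t = 2*pi para obtener s = 0.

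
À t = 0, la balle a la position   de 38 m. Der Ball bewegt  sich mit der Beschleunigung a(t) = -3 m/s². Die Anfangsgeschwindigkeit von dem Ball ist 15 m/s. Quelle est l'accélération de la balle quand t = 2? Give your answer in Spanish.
Usando a(t) = -3 y sustituyendo t = 2, encontramos a = -3.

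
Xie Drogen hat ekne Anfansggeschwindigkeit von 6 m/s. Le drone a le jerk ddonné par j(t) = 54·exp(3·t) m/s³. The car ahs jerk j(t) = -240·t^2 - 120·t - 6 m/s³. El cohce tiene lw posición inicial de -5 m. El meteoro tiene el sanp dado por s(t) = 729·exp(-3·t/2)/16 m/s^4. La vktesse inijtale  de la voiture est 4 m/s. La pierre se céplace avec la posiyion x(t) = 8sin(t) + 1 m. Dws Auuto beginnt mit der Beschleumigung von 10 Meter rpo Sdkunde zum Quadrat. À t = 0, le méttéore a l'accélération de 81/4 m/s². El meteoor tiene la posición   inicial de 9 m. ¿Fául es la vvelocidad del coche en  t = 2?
Necesitamos integrar nuestra ecuación de la sacudida j(t) = -240·t^2 - 120·t - 6 2 veces. Tomando ∫j(t)dt y aplicando a(0) = 10, encontramos a(t) = -80·t^3 - 60·t^2 - 6·t + 10. La antiderivada de la aceleración es la velocidad. Usando v(0) = 4, obtenemos v(t) = -20·t^4 - 20·t^3 - 3·t^2 + 10·t + 4. De la ecuación de la velocidad v(t) = -20·t^4 - 20·t^3 - 3·t^2 + 10·t + 4, sustituimos t = 2 para obtener v = -468.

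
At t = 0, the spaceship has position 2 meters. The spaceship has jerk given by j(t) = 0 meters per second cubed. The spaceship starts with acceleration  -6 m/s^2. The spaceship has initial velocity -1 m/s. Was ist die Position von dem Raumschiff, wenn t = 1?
Ausgehend von dem Ruck j(t) = 0, nehmen wir 3 Integrale. Durch Integration von dem Ruck und Verwendung der Anfangsbedingung a(0) = -6, erhalten wir a(t) = -6. Mit ∫a(t)dt und Anwendung von v(0) = -1, finden wir v(t) = -6·t - 1. Das Integral von der Geschwindigkeit ist die Position. Mit x(0) = 2 erhalten wir x(t) = -3·t^2 - t + 2. Aus der Gleichung für die Position x(t) = -3·t^2 - t + 2, setzen wir t = 1 ein und erhalten x = -2.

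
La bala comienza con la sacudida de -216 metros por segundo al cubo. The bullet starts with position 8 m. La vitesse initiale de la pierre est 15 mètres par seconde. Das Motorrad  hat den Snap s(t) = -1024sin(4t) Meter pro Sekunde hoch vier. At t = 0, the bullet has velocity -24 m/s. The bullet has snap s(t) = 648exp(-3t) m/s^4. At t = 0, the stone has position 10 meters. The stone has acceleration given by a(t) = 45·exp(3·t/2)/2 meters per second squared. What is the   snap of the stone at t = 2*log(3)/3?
We must differentiate our acceleration equation a(t) = 45·exp(3·t/2)/2 2 times. Differentiating acceleration, we get jerk: j(t) = 135·exp(3·t/2)/4. The derivative of jerk gives snap: s(t) = 405·exp(3·t/2)/8. Using s(t) = 405·exp(3·t/2)/8 and substituting t = 2*log(3)/3, we find s = 1215/8.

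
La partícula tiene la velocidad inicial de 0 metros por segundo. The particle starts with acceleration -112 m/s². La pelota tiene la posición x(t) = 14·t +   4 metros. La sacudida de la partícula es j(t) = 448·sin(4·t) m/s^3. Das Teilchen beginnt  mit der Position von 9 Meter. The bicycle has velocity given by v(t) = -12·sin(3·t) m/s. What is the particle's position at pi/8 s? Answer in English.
Starting from jerk j(t) = 448·sin(4·t), we take 3 integrals. Integrating jerk and using the initial condition a(0) = -112, we get a(t) = -112·cos(4·t). The integral of acceleration, with v(0) = 0, gives velocity: v(t) = -28·sin(4·t). The integral of velocity is position. Using x(0) = 9, we get x(t) = 7·cos(4·t) + 2. We have position x(t) = 7·cos(4·t) + 2. Substituting t = pi/8: x(pi/8) = 2.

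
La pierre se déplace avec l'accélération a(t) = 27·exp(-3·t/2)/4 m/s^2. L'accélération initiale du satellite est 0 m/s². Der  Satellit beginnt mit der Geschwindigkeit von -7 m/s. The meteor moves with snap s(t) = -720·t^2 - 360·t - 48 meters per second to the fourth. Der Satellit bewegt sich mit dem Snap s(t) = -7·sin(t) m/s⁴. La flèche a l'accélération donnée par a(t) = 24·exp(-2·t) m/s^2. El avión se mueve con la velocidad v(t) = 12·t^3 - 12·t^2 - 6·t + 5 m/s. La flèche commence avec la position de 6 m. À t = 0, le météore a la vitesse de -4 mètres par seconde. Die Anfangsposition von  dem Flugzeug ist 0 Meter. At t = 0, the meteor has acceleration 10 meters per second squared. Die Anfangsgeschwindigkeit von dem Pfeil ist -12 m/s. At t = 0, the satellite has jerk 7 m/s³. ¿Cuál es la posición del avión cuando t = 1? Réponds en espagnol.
Para resolver esto, necesitamos tomar 1 antiderivada de nuestra ecuación de la velocidad v(t) = 12·t^3 - 12·t^2 - 6·t + 5. La integral de la velocidad, con x(0) = 0, da la posición: x(t) = 3·t^4 - 4·t^3 - 3·t^2 + 5·t. Usando x(t) = 3·t^4 - 4·t^3 - 3·t^2 + 5·t y sustituyendo t = 1, encontramos x = 1.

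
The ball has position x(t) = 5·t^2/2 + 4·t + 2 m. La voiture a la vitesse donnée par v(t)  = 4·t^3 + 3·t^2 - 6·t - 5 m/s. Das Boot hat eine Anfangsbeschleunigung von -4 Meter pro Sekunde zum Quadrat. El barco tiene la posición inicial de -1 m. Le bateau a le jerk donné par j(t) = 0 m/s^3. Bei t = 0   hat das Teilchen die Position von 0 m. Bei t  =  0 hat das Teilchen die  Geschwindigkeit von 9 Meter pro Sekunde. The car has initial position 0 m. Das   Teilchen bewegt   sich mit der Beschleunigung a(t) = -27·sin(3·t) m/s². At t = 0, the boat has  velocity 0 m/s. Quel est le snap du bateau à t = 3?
Nous devons dériver notre équation du jerk j(t) = 0 1 fois. En prenant d/dt de j(t), nous trouvons s(t) = 0. En utilisant s(t) = 0 et en substituant t = 3, nous trouvons s = 0.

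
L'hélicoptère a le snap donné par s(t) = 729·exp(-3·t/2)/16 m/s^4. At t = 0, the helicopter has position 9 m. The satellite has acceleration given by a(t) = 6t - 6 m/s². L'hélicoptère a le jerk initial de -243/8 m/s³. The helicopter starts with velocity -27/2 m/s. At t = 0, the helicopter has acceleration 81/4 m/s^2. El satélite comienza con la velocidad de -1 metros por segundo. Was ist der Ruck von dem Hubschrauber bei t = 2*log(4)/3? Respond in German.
Um dies zu lösen, müssen wir 1 Stammfunktion unserer Gleichung für den Snap s(t) = 729·exp(-3·t/2)/16 finden. Das Integral von dem Snap, mit j(0) = -243/8, ergibt den Ruck: j(t) = -243·exp(-3·t/2)/8. Aus der Gleichung für den Ruck j(t) = -243·exp(-3·t/2)/8, setzen wir t = 2*log(4)/3 ein und erhalten j = -243/32.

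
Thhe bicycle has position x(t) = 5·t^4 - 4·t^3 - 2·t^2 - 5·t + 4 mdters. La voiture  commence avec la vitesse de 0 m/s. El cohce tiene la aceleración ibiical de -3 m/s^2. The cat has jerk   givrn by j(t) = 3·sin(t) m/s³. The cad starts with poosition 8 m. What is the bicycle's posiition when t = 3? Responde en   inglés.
From the given position equation x(t) = 5·t^4 - 4·t^3 - 2·t^2 - 5·t + 4, we substitute t = 3 to get x = 268.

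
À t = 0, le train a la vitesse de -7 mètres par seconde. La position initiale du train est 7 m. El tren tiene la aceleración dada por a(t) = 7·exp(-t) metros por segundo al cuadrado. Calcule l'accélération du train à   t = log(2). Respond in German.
Mit a(t) = 7·exp(-t) und Einsetzen von t = log(2), finden wir a = 7/2.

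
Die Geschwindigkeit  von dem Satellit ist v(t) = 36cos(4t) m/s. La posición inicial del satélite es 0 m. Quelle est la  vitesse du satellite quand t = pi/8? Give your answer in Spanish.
Usando v(t) = 36·cos(4·t) y sustituyendo t = pi/8, encontramos v = 0.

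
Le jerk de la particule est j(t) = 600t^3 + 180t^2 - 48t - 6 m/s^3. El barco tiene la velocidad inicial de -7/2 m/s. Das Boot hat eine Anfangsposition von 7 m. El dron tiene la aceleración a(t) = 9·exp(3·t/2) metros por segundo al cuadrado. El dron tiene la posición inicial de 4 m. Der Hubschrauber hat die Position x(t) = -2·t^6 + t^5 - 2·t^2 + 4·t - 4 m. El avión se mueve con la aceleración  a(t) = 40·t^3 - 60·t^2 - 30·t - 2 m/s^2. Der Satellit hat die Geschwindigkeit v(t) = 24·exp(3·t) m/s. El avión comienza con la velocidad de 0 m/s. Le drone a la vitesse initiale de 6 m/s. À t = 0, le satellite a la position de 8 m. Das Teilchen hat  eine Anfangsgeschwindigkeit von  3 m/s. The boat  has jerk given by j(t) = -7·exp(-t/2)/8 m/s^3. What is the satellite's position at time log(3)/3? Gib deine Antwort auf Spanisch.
Necesitamos integrar nuestra ecuación de la velocidad v(t) = 24·exp(3·t) 1 vez. Tomando ∫v(t)dt y aplicando x(0) = 8, encontramos x(t) = 8·exp(3·t). De la ecuación de la posición x(t) = 8·exp(3·t), sustituimos t = log(3)/3 para obtener x = 24.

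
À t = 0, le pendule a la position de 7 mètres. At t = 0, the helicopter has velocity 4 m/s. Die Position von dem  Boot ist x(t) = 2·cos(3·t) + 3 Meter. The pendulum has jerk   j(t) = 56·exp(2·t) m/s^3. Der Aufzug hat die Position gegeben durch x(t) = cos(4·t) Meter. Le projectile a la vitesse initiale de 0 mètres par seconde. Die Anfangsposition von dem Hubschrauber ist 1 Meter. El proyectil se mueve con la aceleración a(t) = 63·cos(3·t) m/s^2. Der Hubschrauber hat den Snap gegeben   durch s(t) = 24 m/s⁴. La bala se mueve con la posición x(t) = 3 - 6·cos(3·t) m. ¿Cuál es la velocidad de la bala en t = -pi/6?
Para resolver esto, necesitamos tomar 1 derivada de nuestra ecuación de la posición x(t) = 3 - 6·cos(3·t). Derivando la posición, obtenemos la velocidad: v(t) = 18·sin(3·t). De la ecuación de la velocidad v(t) = 18·sin(3·t), sustituimos t = -pi/6 para obtener v = -18.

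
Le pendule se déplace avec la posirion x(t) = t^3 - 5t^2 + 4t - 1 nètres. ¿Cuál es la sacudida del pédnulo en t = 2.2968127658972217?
Debemos derivar nuestra ecuación de la posición x(t) = t^3 - 5·t^2 + 4·t - 1 3 veces. Derivando la posición, obtenemos la velocidad: v(t) = 3·t^2 - 10·t + 4. Tomando d/dt de v(t), encontramos a(t) = 6·t - 10. La derivada de la aceleración da la sacudida: j(t) = 6. Tenemos la sacudida j(t) = 6. Sustituyendo t = 2.2968127658972217: j(2.2968127658972217) = 6.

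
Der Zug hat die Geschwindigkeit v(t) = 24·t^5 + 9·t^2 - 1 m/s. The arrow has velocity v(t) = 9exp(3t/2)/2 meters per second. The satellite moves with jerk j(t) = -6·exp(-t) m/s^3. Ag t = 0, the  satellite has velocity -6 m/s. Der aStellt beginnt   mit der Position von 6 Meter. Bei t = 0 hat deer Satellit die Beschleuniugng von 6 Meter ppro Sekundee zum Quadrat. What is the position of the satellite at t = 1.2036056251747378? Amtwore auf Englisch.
To find the answer, we compute 3 integrals of j(t) = -6·exp(-t). Integrating jerk and using the initial condition a(0) = 6, we get a(t) = 6·exp(-t). Finding the integral of a(t) and using v(0) = -6: v(t) = -6·exp(-t). Taking ∫v(t)dt and applying x(0) = 6, we find x(t) = 6·exp(-t). From the given position equation x(t) = 6·exp(-t), we substitute t = 1.2036056251747378 to get x = 1.80066104382549.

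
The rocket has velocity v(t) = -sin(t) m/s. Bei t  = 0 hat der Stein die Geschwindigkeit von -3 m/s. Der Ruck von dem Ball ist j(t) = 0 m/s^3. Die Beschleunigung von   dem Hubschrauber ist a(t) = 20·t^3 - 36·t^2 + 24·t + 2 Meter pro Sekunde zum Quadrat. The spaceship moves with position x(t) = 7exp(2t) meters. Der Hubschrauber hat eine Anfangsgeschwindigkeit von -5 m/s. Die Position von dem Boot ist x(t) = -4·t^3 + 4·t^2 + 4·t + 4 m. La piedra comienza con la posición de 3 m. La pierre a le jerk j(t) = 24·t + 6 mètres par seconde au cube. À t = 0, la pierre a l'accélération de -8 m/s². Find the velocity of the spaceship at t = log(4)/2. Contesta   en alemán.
Um dies zu lösen, müssen wir 1 Ableitung unserer Gleichung für die Position x(t) = 7·exp(2·t) nehmen. Mit d/dt von x(t) finden wir v(t) = 14·exp(2·t). Mit v(t) = 14·exp(2·t) und Einsetzen von t = log(4)/2, finden wir v = 56.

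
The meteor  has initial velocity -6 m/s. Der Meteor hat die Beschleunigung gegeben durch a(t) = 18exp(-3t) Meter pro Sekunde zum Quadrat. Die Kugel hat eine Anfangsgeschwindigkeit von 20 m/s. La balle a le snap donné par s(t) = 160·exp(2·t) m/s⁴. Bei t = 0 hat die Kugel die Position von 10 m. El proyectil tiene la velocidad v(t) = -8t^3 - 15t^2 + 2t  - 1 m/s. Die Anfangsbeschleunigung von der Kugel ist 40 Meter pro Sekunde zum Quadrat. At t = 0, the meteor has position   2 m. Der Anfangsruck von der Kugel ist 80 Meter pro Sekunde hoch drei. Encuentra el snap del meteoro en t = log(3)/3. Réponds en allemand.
Um dies zu lösen, müssen wir 2 Ableitungen unserer Gleichung für die Beschleunigung a(t) = 18·exp(-3·t) nehmen. Die Ableitung von der Beschleunigung ergibt den Ruck: j(t) = -54·exp(-3·t). Die Ableitung von dem Ruck ergibt den Snap: s(t) = 162·exp(-3·t). Aus der Gleichung für den Snap s(t) = 162·exp(-3·t), setzen wir t = log(3)/3 ein und erhalten s = 54.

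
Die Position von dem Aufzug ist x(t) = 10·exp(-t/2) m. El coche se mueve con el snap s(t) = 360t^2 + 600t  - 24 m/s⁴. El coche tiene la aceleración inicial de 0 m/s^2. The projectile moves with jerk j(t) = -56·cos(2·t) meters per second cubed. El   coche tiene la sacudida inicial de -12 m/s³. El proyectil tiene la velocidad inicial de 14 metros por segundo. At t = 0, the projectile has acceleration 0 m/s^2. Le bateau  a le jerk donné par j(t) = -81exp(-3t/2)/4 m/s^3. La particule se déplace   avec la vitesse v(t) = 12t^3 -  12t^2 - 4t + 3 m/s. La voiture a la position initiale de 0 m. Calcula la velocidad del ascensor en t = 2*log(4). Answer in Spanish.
Partiendo de la posición x(t) = 10·exp(-t/2), tomamos 1 derivada. Derivando la posición, obtenemos la velocidad: v(t) = -5·exp(-t/2). Tenemos la velocidad v(t) = -5·exp(-t/2). Sustituyendo t = 2*log(4): v(2*log(4)) = -5/4.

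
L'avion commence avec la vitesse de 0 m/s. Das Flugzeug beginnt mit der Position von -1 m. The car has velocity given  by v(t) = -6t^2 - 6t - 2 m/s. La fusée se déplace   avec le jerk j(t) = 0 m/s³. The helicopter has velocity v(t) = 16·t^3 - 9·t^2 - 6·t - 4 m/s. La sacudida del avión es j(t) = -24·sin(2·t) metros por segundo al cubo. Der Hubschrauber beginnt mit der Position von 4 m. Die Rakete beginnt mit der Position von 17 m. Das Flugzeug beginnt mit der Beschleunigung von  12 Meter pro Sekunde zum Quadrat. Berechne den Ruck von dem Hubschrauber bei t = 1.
Wir müssen unsere Gleichung für die Geschwindigkeit v(t) = 16·t^3 - 9·t^2 - 6·t - 4 2-mal ableiten. Die Ableitung von der Geschwindigkeit ergibt die Beschleunigung: a(t) = 48·t^2 - 18·t - 6. Durch Ableiten von der Beschleunigung erhalten wir den Ruck: j(t) = 96·t - 18. Aus der Gleichung für den Ruck j(t) = 96·t - 18, setzen wir t = 1 ein und erhalten j = 78.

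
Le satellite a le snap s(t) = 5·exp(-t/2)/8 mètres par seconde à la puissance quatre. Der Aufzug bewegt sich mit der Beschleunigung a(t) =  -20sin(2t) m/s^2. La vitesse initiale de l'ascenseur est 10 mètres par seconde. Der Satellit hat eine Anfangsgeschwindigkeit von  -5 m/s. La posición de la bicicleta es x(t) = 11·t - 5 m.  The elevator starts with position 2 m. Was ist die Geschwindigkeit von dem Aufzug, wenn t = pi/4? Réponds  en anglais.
Starting from acceleration a(t) = -20·sin(2·t), we take 1 integral. Integrating acceleration and using the initial condition v(0) = 10, we get v(t) = 10·cos(2·t). From the given velocity equation v(t) = 10·cos(2·t), we substitute t = pi/4 to get v = 0.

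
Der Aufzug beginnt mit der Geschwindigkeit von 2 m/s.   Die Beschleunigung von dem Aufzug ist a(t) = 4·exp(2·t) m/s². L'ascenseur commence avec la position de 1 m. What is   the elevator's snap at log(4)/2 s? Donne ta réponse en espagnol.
Debemos derivar nuestra ecuación de la aceleración a(t) = 4·exp(2·t) 2 veces. La derivada de la aceleración da la sacudida: j(t) = 8·exp(2·t). La derivada de la sacudida da el snap: s(t) = 16·exp(2·t). Tenemos el snap s(t) = 16·exp(2·t). Sustituyendo t = log(4)/2: s(log(4)/2) = 64.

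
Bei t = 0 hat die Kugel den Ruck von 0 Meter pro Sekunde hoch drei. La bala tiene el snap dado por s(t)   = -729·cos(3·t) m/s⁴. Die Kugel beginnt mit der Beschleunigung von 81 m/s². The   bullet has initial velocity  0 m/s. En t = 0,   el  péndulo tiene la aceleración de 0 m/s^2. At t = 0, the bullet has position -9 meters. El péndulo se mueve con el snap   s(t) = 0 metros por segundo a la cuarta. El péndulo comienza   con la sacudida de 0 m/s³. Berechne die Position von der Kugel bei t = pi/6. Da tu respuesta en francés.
Nous devons intégrer notre équation du snap s(t) = -729·cos(3·t) 4 fois. La primitive du snap, avec j(0) = 0, donne le jerk: j(t) = -243·sin(3·t). La primitive du jerk est l'accélération. En utilisant a(0) = 81, nous obtenons a(t) = 81·cos(3·t). En intégrant l'accélération et en utilisant la condition initiale v(0) = 0, nous obtenons v(t) = 27·sin(3·t). L'intégrale de la vitesse est la position. En utilisant x(0) = -9, nous obtenons x(t) = -9·cos(3·t). En utilisant x(t) = -9·cos(3·t) et en substituant t = pi/6, nous trouvons x = 0.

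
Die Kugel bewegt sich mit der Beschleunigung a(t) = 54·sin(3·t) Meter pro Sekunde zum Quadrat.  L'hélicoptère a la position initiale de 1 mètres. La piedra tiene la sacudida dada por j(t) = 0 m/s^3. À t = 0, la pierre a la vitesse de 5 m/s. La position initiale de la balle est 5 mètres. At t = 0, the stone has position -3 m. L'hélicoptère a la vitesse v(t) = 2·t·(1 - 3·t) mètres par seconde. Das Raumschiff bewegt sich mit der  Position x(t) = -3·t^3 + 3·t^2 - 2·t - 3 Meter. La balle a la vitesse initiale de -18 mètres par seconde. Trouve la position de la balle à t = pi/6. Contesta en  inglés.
Starting from acceleration a(t) = 54·sin(3·t), we take 2 antiderivatives. The antiderivative of acceleration, with v(0) = -18, gives velocity: v(t) = -18·cos(3·t). The antiderivative of velocity is position. Using x(0) = 5, we get x(t) = 5 - 6·sin(3·t). From the given position equation x(t) = 5 - 6·sin(3·t), we substitute t = pi/6 to get x = -1.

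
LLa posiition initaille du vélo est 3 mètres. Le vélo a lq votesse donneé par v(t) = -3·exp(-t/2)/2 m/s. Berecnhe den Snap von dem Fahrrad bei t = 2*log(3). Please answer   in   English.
To solve this, we need to take 3 derivatives of our velocity equation v(t) = -3·exp(-t/2)/2. Taking d/dt of v(t), we find a(t) = 3·exp(-t/2)/4. The derivative of acceleration gives jerk: j(t) = -3·exp(-t/2)/8. Differentiating jerk, we get snap: s(t) = 3·exp(-t/2)/16. Using s(t) = 3·exp(-t/2)/16 and substituting t = 2*log(3), we find s = 1/16.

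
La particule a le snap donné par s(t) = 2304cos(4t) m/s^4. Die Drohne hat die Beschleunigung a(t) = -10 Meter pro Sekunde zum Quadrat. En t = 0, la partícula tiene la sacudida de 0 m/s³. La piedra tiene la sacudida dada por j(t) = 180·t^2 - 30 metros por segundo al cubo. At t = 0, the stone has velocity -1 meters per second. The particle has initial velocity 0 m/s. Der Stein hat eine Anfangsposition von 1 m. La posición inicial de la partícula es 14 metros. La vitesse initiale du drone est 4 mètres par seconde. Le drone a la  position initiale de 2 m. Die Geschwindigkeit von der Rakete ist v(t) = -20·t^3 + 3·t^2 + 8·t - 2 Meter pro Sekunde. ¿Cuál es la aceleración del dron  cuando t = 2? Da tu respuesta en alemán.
Mit a(t) = -10 und Einsetzen von t = 2, finden wir a = -10.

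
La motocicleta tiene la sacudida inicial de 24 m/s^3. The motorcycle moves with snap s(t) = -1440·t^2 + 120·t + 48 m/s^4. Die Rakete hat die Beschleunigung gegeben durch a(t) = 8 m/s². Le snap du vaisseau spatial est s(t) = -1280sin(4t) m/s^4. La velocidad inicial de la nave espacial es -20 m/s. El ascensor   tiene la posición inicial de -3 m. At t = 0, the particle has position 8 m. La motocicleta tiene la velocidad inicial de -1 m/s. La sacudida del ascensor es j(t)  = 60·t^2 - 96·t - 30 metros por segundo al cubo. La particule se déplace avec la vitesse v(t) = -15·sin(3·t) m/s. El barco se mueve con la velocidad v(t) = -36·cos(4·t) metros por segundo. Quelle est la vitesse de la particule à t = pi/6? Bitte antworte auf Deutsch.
Wir haben die Geschwindigkeit v(t) = -15·sin(3·t). Durch Einsetzen von t = pi/6: v(pi/6) = -15.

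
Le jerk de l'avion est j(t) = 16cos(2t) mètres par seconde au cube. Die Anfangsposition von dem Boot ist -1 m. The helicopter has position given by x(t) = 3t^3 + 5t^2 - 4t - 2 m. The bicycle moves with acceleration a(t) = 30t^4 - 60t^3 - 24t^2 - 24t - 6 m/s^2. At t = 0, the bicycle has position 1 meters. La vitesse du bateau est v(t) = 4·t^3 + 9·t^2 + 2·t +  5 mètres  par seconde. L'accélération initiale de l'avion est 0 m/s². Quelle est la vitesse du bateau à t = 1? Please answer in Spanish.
Usando v(t) = 4·t^3 + 9·t^2 + 2·t + 5 y sustituyendo t = 1, encontramos v = 20.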